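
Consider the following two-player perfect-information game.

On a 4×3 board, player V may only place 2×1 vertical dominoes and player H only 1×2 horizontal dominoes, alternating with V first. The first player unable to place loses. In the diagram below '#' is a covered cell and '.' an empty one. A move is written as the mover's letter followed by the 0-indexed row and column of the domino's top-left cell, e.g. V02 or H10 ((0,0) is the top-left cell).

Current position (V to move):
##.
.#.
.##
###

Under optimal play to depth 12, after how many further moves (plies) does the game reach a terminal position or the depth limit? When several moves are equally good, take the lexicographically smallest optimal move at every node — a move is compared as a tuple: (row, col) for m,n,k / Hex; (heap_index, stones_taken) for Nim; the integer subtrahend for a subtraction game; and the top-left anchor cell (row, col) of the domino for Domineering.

ply 1, V at ##./.#./.##/### | V02=+1→###/.##/.##/###*; V10=+1→##./##./###/###
ply 2: ###/.##/.##/### is terminal -1 (H); from ##./.#./.##/### depth 12

PV length from [##./.#./.##/###]: 1 ply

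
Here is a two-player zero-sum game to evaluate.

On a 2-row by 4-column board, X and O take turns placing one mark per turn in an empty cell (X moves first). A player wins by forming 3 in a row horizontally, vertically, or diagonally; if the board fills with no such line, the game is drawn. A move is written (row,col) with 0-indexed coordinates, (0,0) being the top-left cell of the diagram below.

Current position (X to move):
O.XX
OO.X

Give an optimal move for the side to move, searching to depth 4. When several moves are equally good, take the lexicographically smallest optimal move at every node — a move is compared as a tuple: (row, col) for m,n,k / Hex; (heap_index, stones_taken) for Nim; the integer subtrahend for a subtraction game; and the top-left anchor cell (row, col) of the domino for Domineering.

X's best at [O.XX/OO.X]: (0,1)

ply 1, X at O.XX/OO.X | (0,1)=+1→OXXX/OO.X*; (1,2)=+0→O.XX/OOXX
ply 2: OXXX/OO.X is terminal -1 (O); from O.XX/OO.X depth 4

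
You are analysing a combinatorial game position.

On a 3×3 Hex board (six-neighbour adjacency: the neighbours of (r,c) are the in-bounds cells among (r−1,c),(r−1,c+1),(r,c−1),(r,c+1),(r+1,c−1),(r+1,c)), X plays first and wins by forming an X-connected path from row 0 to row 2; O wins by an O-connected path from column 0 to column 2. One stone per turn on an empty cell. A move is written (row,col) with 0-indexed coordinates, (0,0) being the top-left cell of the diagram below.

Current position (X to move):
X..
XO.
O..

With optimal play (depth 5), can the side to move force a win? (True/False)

X winning at [X../XO./O..]: False

ply 1, X at X../XO./O.. | (0,1)=-1→XX./XO./O..*; (0,2)=-1→X.X/XO./O..; (1,2)=-1→X../XOX/O..; (2,1)=-1→X../XO./OX.; (2,2)=-1→X../XO./O.X
ply 2, O at XX./XO./O.. | (0,2)=+1→XXO/XO./O..*; (1,2)=+1→XX./XOO/O..; (2,1)=+1→XX./XO./OO.; (2,2)=+1→XX./XO./O.O
ply 3: XXO/XO./O.. is terminal -1 (X); from X../XO./O.. depth 5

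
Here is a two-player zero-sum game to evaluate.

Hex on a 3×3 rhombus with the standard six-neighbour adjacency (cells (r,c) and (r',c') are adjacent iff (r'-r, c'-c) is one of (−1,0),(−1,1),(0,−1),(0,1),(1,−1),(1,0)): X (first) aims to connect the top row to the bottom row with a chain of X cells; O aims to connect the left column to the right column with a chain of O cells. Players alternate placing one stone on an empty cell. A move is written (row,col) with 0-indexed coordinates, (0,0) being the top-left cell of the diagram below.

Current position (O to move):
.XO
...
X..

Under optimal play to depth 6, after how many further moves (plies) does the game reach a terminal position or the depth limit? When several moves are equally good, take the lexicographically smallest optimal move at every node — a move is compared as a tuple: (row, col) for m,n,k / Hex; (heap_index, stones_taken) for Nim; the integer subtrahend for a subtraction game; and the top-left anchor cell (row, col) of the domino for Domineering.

ply 1, O at .XO/.../X.. | (0,0)=-1→OXO/.../X..*; (1,0)=-1→.XO/O../X..; (1,1)=-1→.XO/.O./X..; (1,2)=-1→.XO/..O/X..; (2,1)=-1→.XO/.../XO.; (2,2)=-1→.XO/.../X.O
ply 2, X at OXO/.../X.. | (1,0)=+1→OXO/X../X..*; (1,1)=+1→OXO/.X./X..; (1,2)=+1→OXO/..X/X..; (2,1)=+1→OXO/.../XX.; (2,2)=+1→OXO/.../X.X
ply 3: OXO/X../X.. is terminal -1 (O); from .XO/.../X.. depth 6

PV length from [.XO/.../X..]: 2 plies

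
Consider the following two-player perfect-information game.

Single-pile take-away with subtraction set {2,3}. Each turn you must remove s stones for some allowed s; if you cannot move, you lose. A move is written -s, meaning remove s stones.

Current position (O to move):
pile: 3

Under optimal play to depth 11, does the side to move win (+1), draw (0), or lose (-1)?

value(3, O) = +1

ply 1, O at 3 | -2=+1→1*; -3=+1→0
ply 2: 1 is terminal -1 (X); from 3 depth 11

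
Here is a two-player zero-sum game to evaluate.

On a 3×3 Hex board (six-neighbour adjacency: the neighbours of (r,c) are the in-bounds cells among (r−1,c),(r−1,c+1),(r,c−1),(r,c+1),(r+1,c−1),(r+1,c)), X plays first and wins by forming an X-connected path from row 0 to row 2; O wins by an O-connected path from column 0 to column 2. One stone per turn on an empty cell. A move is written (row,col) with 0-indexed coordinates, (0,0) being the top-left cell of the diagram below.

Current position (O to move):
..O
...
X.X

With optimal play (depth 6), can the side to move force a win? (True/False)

[..O/.../X.X] O move#1: (0,0):-1/O.O/.../X.X, (0,1):+1/.OO/.../X.X*, (1,0):+1/..O/O../X.X, (1,1):-1/..O/.O./X.X, (1,2):-1/..O/..O/X.X, (2,1):-1/..O/.../XOX
[.OO/.../X.X] X move#2: (0,0):-1/XOO/.../X.X*, (1,0):-1/.OO/X../X.X, (1,1):-1/.OO/.X./X.X, (1,2):-1/.OO/..X/X.X, (2,1):-1/.OO/.../XXX
[XOO/.../X.X] O move#3: (1,0):+1/XOO/O../X.X*, (1,1):-1/XOO/.O./X.X, (1,2):-1/XOO/..O/X.X, (2,1):-1/XOO/.../XOX
[XOO/O../X.X] end (terminal -1, X#4); searched ..O/.../X.X to 6

O winning at [..O/.../X.X]: True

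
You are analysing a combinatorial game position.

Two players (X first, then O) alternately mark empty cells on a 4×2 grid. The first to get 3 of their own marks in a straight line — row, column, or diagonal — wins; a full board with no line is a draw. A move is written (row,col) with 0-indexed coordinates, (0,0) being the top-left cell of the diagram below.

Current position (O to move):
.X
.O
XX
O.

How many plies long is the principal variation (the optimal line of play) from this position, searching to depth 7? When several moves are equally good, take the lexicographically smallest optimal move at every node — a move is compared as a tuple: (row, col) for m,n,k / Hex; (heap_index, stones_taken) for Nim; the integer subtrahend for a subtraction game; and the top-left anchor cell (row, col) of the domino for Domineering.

p1 O@[.X/.O/XX/O.]: (0,0)[OX/.O/XX/O.]+0* (1,0)[.X/OO/XX/O.]+0 (3,1)[.X/.O/XX/OO]+0
p2 X@[OX/.O/XX/O.]: (1,0)[OX/XO/XX/O.]+0* (3,1)[OX/.O/XX/OX]+0
p3 O@[OX/XO/XX/O.]: (3,1)[OX/XO/XX/OO]+0*
p4 X@[OX/XO/XX/OO] terminal +0; root [.X/.O/XX/O.] d7

PV length from [.X/.O/XX/O.]: 3 plies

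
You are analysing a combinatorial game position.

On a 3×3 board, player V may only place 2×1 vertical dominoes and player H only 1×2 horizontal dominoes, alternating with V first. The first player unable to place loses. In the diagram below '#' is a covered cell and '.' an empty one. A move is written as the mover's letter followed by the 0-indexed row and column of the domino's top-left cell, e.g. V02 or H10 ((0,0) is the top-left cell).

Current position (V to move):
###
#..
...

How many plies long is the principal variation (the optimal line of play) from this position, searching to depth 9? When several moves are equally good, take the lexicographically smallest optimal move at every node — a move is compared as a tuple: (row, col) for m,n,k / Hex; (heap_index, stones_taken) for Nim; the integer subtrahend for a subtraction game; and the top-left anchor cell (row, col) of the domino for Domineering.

PV length from [###/#../...]: 1 ply

p1 V@[###/#../...]: V11[###/##./.#.]+1* V12[###/#.#/..#]-1
p2 H@[###/##./.#.] terminal -1; root [###/#../...] d9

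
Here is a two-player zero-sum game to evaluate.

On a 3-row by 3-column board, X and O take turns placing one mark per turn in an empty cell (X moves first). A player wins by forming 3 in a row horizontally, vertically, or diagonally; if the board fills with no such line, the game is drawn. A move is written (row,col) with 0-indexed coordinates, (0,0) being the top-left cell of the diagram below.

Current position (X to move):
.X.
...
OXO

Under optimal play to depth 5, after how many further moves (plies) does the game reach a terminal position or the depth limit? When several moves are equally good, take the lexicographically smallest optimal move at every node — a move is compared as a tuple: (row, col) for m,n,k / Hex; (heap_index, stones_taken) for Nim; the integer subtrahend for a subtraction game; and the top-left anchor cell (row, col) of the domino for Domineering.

ply 1, X at .X./.../OXO | (0,0)=+1→XX./.../OXO*; (0,2)=+1→.XX/.../OXO; (1,0)=-1→.X./X../OXO; (1,1)=+1→.X./.X./OXO; (1,2)=-1→.X./..X/OXO
ply 2, O at XX./.../OXO | (0,2)=-1→XXO/.../OXO*; (1,0)=-1→XX./O../OXO; (1,1)=-1→XX./.O./OXO; (1,2)=-1→XX./..O/OXO
ply 3, X at XXO/.../OXO | (1,0)=-1→XXO/X../OXO; (1,1)=+1→XXO/.X./OXO*; (1,2)=-1→XXO/..X/OXO
ply 4: XXO/.X./OXO is terminal -1 (O); from .X./.../OXO depth 5

PV length from [.X./.../OXO]: 3 plies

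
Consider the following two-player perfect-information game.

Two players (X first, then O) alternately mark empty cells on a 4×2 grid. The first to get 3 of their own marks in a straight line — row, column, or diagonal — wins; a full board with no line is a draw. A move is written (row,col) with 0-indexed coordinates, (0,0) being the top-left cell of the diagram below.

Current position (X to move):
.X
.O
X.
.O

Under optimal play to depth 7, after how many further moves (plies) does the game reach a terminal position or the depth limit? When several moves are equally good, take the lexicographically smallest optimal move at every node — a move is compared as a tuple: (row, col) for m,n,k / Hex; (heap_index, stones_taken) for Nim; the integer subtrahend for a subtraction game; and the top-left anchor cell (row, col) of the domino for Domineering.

PV length from [.X/.O/X./.O]: 4 plies

ply 1, X at .X/.O/X./.O | (0,0)=-1→XX/.O/X./.O; (1,0)=-1→.X/XO/X./.O; (2,1)=+0→.X/.O/XX/.O*; (3,0)=-1→.X/.O/X./XO
ply 2, O at .X/.O/XX/.O | (0,0)=+0→OX/.O/XX/.O*; (1,0)=+0→.X/OO/XX/.O; (3,0)=+0→.X/.O/XX/OO
ply 3, X at OX/.O/XX/.O | (1,0)=+0→OX/XO/XX/.O*; (3,0)=+0→OX/.O/XX/XO
ply 4, O at OX/XO/XX/.O | (3,0)=+0→OX/XO/XX/OO*
ply 5: OX/XO/XX/OO is terminal +0 (X); from .X/.O/X./.O depth 7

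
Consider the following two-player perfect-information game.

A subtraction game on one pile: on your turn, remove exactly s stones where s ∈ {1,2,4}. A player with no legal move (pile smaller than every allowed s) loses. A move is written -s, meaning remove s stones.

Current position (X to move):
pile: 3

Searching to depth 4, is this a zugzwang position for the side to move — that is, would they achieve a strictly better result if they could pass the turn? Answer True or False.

ply 1, X at 3 | -1=-1→2*; -2=-1→1
ply 2, O at 2 | -1=-1→1; -2=+1→0*
ply 3: 0 is terminal -1 (X); from 3 depth 4
pass branch (O moves first from the same position):
  | ply 1, O at 3 | -1=-1→2*; -2=-1→1
  | ply 2, X at 2 | -1=-1→1; -2=+1→0*
  | ply 3: 0 is terminal -1 (O); from 3 depth 4
X moving scores -1; X passing scores +1

zugzwang(3, X) = True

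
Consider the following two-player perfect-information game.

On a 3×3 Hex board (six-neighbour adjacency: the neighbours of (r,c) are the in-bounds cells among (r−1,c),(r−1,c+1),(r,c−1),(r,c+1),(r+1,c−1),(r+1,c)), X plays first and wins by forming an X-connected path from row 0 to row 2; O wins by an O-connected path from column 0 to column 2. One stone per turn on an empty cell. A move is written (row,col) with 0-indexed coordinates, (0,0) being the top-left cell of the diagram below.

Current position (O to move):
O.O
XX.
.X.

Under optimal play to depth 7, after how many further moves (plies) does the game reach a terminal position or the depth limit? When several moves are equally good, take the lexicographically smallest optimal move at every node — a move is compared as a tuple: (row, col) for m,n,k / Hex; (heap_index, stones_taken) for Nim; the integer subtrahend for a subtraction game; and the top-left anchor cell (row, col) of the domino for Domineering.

PV length from [O.O/XX./.X.]: 1 ply

ply 1, O at O.O/XX./.X. | (0,1)=+1→OOO/XX./.X.*; (1,2)=-1→O.O/XXO/.X.; (2,0)=-1→O.O/XX./OX.; (2,2)=-1→O.O/XX./.XO
ply 2: OOO/XX./.X. is terminal -1 (X); from O.O/XX./.X. depth 7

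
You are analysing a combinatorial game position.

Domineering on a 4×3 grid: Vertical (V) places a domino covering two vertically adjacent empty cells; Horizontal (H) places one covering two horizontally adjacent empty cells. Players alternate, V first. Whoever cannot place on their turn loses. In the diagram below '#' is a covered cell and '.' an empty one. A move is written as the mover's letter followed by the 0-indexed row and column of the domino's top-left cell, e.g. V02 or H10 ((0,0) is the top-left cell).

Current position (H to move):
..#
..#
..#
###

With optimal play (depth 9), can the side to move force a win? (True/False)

H winning at [..#/..#/..#/###]: True

[..#/..#/..#/###] H move#1: H00:-1/###/..#/..#/###, H10:+1/..#/###/..#/###*, H20:-1/..#/..#/###/###
[..#/###/..#/###] end (terminal -1, V#2); searched ..#/..#/..#/### to 9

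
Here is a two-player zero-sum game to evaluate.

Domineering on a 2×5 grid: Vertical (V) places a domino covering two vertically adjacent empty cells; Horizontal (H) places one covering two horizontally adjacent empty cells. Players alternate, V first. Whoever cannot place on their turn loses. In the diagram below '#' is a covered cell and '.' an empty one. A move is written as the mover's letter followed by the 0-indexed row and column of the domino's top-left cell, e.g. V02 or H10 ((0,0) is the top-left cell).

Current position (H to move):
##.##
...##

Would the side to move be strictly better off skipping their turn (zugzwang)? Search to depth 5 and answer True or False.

zugzwang(##.##/...##, H) = False

ply 1, H at ##.##/...## | H10=-1→##.##/##.##; H11=+1→##.##/.####*
ply 2: ##.##/.#### is terminal -1 (V); from ##.##/...## depth 5
suppose H passes — search the same position with V to move:
pass> ply 1, V at ##.##/...## | V02=-1→#####/..###*
pass> ply 2, H at #####/..### | H10=+1→#####/#####*
pass> ply 3: #####/##### is terminal -1 (V); from ##.##/...## depth 5
for H: play +1, pass +1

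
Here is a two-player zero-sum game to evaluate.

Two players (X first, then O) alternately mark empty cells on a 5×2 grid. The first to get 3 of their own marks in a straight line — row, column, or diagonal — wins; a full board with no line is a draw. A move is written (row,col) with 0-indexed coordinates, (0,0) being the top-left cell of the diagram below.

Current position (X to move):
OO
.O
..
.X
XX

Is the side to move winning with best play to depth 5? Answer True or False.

X winning at [OO/.O/../.X/XX]: True

ply 1, X at OO/.O/../.X/XX | (1,0)=-1→OO/XO/../.X/XX; (2,0)=-1→OO/.O/X./.X/XX; (2,1)=+1→OO/.O/.X/.X/XX*; (3,0)=-1→OO/.O/../XX/XX
ply 2: OO/.O/.X/.X/XX is terminal -1 (O); from OO/.O/../.X/XX depth 5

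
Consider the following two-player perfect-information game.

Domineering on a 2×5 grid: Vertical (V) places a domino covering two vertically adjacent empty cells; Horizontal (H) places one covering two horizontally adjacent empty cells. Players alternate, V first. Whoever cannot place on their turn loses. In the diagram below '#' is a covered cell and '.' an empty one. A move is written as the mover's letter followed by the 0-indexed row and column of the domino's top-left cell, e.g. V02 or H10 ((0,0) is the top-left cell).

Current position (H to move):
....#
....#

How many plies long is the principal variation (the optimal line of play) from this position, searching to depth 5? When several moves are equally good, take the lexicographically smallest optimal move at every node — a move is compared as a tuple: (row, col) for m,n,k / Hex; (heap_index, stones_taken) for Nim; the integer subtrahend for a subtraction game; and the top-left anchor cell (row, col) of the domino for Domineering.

ply 1, H at ....#/....# | H00=-1→##..#/....#; H01=+1→.##.#/....#*; H02=-1→..###/....#; H10=-1→....#/##..#; H11=+1→....#/.##.#; H12=-1→....#/..###
ply 2, V at .##.#/....# | V00=-1→###.#/#...#*; V03=-1→.####/...##
ply 3, H at ###.#/#...# | H11=-1→###.#/###.#; H12=+1→###.#/#.###*
ply 4: ###.#/#.### is terminal -1 (V); from ....#/....# depth 5

PV length from [....#/....#]: 3 plies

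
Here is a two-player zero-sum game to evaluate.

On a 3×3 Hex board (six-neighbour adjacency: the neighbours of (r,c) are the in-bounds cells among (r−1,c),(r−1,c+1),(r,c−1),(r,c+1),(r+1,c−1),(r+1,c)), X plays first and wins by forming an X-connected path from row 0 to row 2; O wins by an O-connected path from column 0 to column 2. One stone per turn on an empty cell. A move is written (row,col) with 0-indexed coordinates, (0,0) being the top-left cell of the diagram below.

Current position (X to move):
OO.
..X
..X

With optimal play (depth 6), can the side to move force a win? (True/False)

ply 1, X at OO./..X/..X | (0,2)=+1→OOX/..X/..X*; (1,0)=-1→OO./X.X/..X; (1,1)=-1→OO./.XX/..X; (2,0)=-1→OO./..X/X.X; (2,1)=-1→OO./..X/.XX
ply 2: OOX/..X/..X is terminal -1 (O); from OO./..X/..X depth 6

X winning at [OO./..X/..X]: True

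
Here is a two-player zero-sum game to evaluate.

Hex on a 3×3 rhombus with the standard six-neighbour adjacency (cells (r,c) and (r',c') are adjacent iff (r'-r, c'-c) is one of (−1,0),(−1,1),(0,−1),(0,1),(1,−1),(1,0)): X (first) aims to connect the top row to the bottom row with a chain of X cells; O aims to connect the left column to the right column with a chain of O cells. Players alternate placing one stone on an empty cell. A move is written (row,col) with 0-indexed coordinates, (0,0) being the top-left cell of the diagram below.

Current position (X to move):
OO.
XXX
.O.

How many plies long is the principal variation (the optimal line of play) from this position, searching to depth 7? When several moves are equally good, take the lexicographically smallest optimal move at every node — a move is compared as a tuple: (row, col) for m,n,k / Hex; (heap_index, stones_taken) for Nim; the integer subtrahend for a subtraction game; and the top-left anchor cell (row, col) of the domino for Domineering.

p1 X@[OO./XXX/.O.]: (0,2)[OOX/XXX/.O.]+1* (2,0)[OO./XXX/XO.]-1 (2,2)[OO./XXX/.OX]-1
p2 O@[OOX/XXX/.O.]: (2,0)[OOX/XXX/OO.]-1* (2,2)[OOX/XXX/.OO]-1
p3 X@[OOX/XXX/OO.]: (2,2)[OOX/XXX/OOX]+1*
p4 O@[OOX/XXX/OOX] terminal -1; root [OO./XXX/.O.] d7

PV length from [OO./XXX/.O.]: 3 plies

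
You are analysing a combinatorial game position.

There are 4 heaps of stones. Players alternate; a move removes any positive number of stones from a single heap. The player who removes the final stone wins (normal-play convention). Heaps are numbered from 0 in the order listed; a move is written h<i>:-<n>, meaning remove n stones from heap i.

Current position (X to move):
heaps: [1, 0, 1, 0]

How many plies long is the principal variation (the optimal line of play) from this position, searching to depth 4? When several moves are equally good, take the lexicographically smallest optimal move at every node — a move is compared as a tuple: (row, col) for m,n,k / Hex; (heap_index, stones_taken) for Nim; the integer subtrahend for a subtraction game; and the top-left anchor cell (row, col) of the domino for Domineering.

PV length from [(1,0,1,0)]: 2 plies

[(1,0,1,0)] X move#1: h0:-1:-1/(0,0,1,0)*, h2:-1:-1/(1,0,0,0)
[(0,0,1,0)] O move#2: h2:-1:+1/(0,0,0,0)*
[(0,0,0,0)] end (terminal -1, X#3); searched (1,0,1,0) to 4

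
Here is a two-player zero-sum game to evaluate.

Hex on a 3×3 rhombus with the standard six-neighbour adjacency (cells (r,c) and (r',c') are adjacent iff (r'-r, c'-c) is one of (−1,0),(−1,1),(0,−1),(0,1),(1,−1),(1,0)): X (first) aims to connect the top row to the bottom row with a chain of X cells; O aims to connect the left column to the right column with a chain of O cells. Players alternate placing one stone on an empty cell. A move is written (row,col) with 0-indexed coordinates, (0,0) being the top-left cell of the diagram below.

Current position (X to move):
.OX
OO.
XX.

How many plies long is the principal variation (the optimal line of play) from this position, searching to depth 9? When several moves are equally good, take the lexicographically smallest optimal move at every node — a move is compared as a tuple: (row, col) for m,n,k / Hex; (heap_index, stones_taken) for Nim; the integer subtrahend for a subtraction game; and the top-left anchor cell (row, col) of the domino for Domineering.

p1 X@[.OX/OO./XX.]: (0,0)[XOX/OO./XX.]-1 (1,2)[.OX/OOX/XX.]+1* (2,2)[.OX/OO./XXX]-1
p2 O@[.OX/OOX/XX.] terminal -1; root [.OX/OO./XX.] d9

PV length from [.OX/OO./XX.]: 1 ply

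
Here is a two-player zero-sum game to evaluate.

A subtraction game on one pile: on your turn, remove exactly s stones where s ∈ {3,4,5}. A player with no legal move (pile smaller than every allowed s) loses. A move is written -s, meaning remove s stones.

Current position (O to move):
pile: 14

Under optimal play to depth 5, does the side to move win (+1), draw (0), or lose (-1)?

[14] O move#1: -3:-1/11, -4:+1/10*, -5:+1/9
[10] X move#2: -3:-1/7*, -4:-1/6, -5:-1/5
[7] O move#3: -3:-1/4, -4:-1/3, -5:+1/2*
[2] end (terminal -1, X#4); searched 14 to 5

value(14, O) = +1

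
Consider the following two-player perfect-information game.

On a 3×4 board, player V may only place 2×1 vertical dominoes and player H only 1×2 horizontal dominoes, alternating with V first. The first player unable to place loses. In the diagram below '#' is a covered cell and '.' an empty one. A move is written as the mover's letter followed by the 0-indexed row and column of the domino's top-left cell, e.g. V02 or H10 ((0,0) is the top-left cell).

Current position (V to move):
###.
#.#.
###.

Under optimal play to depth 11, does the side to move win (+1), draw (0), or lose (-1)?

p1 V@[###./#.#./###.]: V03[####/#.##/###.]+1* V13[###./#.##/####]+1
p2 H@[####/#.##/###.] terminal -1; root [###./#.#./###.] d11

value(###./#.#./###., V) = +1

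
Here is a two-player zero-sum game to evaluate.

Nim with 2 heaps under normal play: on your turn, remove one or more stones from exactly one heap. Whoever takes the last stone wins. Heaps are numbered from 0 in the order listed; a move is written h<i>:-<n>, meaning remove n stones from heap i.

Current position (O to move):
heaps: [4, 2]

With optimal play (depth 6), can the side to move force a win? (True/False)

O winning at [(4,2)]: True

[(4,2)] O move#1: h0:-1:-1/(3,2), h0:-2:+1/(2,2)*, h0:-3:-1/(1,2), h0:-4:-1/(0,2), h1:-1:-1/(4,1), h1:-2:-1/(4,0)
[(2,2)] X move#2: h0:-1:-1/(1,2)*, h0:-2:-1/(0,2), h1:-1:-1/(2,1), h1:-2:-1/(2,0)
[(1,2)] O move#3: h0:-1:-1/(0,2), h1:-1:+1/(1,1)*, h1:-2:-1/(1,0)
[(1,1)] X move#4: h0:-1:-1/(0,1)*, h1:-1:-1/(1,0)
[(0,1)] O move#5: h1:-1:+1/(0,0)*
[(0,0)] end (terminal -1, X#6); searched (4,2) to 6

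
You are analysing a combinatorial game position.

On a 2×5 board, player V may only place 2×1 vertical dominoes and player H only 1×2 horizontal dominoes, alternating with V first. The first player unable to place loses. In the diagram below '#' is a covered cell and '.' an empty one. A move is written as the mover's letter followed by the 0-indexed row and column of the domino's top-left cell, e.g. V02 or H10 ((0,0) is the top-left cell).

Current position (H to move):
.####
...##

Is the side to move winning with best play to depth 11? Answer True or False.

H winning at [.####/...##]: True

ply 1, H at .####/...## | H10=+1→.####/##.##*; H11=-1→.####/.####
ply 2: .####/##.## is terminal -1 (V); from .####/...## depth 11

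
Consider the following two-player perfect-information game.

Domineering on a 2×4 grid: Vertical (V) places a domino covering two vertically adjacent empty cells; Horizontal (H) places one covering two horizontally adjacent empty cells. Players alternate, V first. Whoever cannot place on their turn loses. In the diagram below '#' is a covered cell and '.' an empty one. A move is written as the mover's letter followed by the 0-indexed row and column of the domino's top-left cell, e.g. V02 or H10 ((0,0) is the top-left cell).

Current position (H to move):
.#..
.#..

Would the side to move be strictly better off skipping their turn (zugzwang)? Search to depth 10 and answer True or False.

ply 1, H at .#../.#.. | H02=+1→.###/.#..*; H12=+1→.#../.###
ply 2, V at .###/.#.. | V00=-1→####/##..*
ply 3, H at ####/##.. | H12=+1→####/####*
ply 4: ####/#### is terminal -1 (V); from .#../.#.. depth 10
suppose H passes — search the same position with V to move:
pass> ply 1, V at .#../.#.. | V00=-1→##../##..; V02=+1→.##./.##.*; V03=+1→.#.#/.#.#
pass> ply 2: .##./.##. is terminal -1 (H); from .#../.#.. depth 10
for H: play +1, pass -1

zugzwang(.#../.#.., H) = False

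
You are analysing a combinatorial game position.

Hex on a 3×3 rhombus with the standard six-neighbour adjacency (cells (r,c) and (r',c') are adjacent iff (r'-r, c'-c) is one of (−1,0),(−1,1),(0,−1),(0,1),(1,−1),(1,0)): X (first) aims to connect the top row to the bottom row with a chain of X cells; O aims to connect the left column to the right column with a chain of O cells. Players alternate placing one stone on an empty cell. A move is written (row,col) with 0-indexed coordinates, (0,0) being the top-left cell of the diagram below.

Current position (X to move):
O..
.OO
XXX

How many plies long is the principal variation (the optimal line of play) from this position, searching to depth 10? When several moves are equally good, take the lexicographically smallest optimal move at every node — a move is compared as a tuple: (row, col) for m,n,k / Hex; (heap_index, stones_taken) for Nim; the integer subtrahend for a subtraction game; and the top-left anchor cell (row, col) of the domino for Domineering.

PV length from [O../.OO/XXX]: 2 plies

ply 1, X at O../.OO/XXX | (0,1)=-1→OX./.OO/XXX*; (0,2)=-1→O.X/.OO/XXX; (1,0)=-1→O../XOO/XXX
ply 2, O at OX./.OO/XXX | (0,2)=-1→OXO/.OO/XXX; (1,0)=+1→OX./OOO/XXX*
ply 3: OX./OOO/XXX is terminal -1 (X); from O../.OO/XXX depth 10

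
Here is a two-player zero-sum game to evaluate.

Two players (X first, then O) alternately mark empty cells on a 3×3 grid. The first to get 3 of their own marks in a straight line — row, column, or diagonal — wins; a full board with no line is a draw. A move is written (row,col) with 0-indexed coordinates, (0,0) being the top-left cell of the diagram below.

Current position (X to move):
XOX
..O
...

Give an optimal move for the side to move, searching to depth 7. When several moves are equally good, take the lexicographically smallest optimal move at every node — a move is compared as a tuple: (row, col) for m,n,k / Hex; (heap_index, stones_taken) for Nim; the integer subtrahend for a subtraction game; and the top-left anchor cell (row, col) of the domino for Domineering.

ply 1, X at XOX/..O/... | (1,0)=+0→XOX/X.O/...; (1,1)=+1→XOX/.XO/...*; (2,0)=+1→XOX/..O/X..; (2,1)=+0→XOX/..O/.X.; (2,2)=-1→XOX/..O/..X
ply 2, O at XOX/.XO/... | (1,0)=-1→XOX/OXO/...*; (2,0)=-1→XOX/.XO/O..; (2,1)=-1→XOX/.XO/.O.; (2,2)=-1→XOX/.XO/..O
ply 3, X at XOX/OXO/... | (2,0)=+1→XOX/OXO/X..*; (2,1)=+1→XOX/OXO/.X.; (2,2)=+1→XOX/OXO/..X
ply 4: XOX/OXO/X.. is terminal -1 (O); from XOX/..O/... depth 7

X's best at [XOX/..O/...]: (1,1)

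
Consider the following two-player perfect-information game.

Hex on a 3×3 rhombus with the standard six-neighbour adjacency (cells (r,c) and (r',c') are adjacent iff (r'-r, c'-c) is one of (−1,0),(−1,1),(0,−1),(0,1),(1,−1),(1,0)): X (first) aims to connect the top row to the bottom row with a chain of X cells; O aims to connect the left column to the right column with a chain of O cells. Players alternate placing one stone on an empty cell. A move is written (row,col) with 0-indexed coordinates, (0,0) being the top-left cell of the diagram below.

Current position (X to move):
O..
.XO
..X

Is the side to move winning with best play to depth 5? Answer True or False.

ply 1, X at O../.XO/..X | (0,1)=+1→OX./.XO/..X*; (0,2)=+1→O.X/.XO/..X; (1,0)=+1→O../XXO/..X; (2,0)=+1→O../.XO/X.X; (2,1)=+1→O../.XO/.XX
ply 2, O at OX./.XO/..X | (0,2)=-1→OXO/.XO/..X*; (1,0)=-1→OX./OXO/..X; (2,0)=-1→OX./.XO/O.X; (2,1)=-1→OX./.XO/.OX
ply 3, X at OXO/.XO/..X | (1,0)=+1→OXO/XXO/..X*; (2,0)=+1→OXO/.XO/X.X; (2,1)=+1→OXO/.XO/.XX
ply 4, O at OXO/XXO/..X | (2,0)=-1→OXO/XXO/O.X*; (2,1)=-1→OXO/XXO/.OX
ply 5, X at OXO/XXO/O.X | (2,1)=+1→OXO/XXO/OXX*
ply 6: OXO/XXO/OXX is terminal -1 (O); from O../.XO/..X depth 5

X winning at [O../.XO/..X]: True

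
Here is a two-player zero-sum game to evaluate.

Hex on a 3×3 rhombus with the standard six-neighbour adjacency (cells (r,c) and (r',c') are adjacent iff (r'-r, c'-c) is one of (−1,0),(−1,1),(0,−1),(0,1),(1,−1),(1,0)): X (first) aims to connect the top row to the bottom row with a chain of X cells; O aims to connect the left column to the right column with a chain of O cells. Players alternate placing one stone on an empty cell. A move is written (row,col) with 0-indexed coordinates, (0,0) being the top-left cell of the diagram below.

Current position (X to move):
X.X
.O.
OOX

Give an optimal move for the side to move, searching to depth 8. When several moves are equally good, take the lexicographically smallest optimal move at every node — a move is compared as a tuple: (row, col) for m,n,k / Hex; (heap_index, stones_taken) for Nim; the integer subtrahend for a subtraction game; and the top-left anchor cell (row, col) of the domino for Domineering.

X's best at [X.X/.O./OOX]: (1,2)

[X.X/.O./OOX] X move#1: (0,1):-1/XXX/.O./OOX, (1,0):-1/X.X/XO./OOX, (1,2):+1/X.X/.OX/OOX*
[X.X/.OX/OOX] end (terminal -1, O#2); searched X.X/.O./OOX to 8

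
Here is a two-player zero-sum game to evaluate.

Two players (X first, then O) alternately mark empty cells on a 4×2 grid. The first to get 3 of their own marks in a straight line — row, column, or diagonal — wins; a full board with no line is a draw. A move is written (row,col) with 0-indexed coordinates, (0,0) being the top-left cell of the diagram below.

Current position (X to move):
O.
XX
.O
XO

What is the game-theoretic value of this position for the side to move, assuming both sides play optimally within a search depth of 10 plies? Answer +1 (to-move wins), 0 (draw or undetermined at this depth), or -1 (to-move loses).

value(O./XX/.O/XO, X) = +1

ply 1, X at O./XX/.O/XO | (0,1)=+0→OX/XX/.O/XO; (2,0)=+1→O./XX/XO/XO*
ply 2: O./XX/XO/XO is terminal -1 (O); from O./XX/.O/XO depth 10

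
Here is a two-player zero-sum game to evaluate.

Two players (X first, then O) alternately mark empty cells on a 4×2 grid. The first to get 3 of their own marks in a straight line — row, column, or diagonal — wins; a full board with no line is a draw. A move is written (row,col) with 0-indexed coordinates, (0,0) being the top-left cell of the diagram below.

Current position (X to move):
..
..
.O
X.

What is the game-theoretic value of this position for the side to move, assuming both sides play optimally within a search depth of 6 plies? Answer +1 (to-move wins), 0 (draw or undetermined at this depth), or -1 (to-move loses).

[../../.O/X.] X move#1: (0,0):-1/X./../.O/X., (0,1):+0/.X/../.O/X.*, (1,0):+0/../X./.O/X., (1,1):+0/../.X/.O/X., (2,0):+0/../../XO/X., (3,1):+0/../../.O/XX
[.X/../.O/X.] O move#2: (0,0):+0/OX/../.O/X.*, (1,0):+0/.X/O./.O/X., (1,1):+0/.X/.O/.O/X., (2,0):+0/.X/../OO/X., (3,1):+0/.X/../.O/XO
[OX/../.O/X.] X move#3: (1,0):+0/OX/X./.O/X.*, (1,1):+0/OX/.X/.O/X., (2,0):+0/OX/../XO/X., (3,1):+0/OX/../.O/XX
[OX/X./.O/X.] O move#4: (1,1):-1/OX/XO/.O/X., (2,0):+0/OX/X./OO/X.*, (3,1):-1/OX/X./.O/XO
[OX/X./OO/X.] X move#5: (1,1):+0/OX/XX/OO/X.*, (3,1):+0/OX/X./OO/XX
[OX/XX/OO/X.] O move#6: (3,1):+0/OX/XX/OO/XO*
[OX/XX/OO/XO] end (terminal +0, X#7); searched ../../.O/X. to 6

value(../../.O/X., X) = 0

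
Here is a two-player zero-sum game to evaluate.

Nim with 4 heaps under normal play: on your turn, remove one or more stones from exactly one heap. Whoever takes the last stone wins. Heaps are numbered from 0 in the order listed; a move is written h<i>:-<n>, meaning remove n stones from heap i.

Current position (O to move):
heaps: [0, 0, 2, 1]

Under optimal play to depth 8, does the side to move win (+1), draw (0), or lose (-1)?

value((0,0,2,1), O) = +1

[(0,0,2,1)] O move#1: h2:-1:+1/(0,0,1,1)*, h2:-2:-1/(0,0,0,1), h3:-1:-1/(0,0,2,0)
[(0,0,1,1)] X move#2: h2:-1:-1/(0,0,0,1)*, h3:-1:-1/(0,0,1,0)
[(0,0,0,1)] O move#3: h3:-1:+1/(0,0,0,0)*
[(0,0,0,0)] end (terminal -1, X#4); searched (0,0,2,1) to 8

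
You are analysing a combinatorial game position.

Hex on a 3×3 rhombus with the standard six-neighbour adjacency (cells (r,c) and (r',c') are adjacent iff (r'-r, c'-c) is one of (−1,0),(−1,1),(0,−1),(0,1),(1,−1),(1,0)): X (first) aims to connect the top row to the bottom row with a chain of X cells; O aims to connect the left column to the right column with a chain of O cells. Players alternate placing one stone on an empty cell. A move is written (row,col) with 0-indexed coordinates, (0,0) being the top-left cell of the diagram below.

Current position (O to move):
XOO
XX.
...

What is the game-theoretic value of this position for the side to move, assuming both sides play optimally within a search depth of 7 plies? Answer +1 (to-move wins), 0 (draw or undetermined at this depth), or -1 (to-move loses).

ply 1, O at XOO/XX./... | (1,2)=-1→XOO/XXO/...*; (2,0)=-1→XOO/XX./O..; (2,1)=-1→XOO/XX./.O.; (2,2)=-1→XOO/XX./..O
ply 2, X at XOO/XXO/... | (2,0)=+1→XOO/XXO/X..*; (2,1)=+1→XOO/XXO/.X.; (2,2)=+1→XOO/XXO/..X
ply 3: XOO/XXO/X.. is terminal -1 (O); from XOO/XX./... depth 7

value(XOO/XX./..., O) = -1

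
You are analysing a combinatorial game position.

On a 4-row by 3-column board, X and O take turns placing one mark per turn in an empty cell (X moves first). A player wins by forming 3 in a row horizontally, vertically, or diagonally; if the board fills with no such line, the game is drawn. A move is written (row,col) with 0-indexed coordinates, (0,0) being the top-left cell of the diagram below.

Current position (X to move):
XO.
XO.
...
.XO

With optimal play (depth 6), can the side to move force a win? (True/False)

ply 1, X at XO./XO./.../.XO | (0,2)=-1→XOX/XO./.../.XO; (1,2)=-1→XO./XOX/.../.XO; (2,0)=+1→XO./XO./X../.XO*; (2,1)=+0→XO./XO./.X./.XO; (2,2)=-1→XO./XO./..X/.XO; (3,0)=-1→XO./XO./.../XXO
ply 2: XO./XO./X../.XO is terminal -1 (O); from XO./XO./.../.XO depth 6

X winning at [XO./XO./.../.XO]: True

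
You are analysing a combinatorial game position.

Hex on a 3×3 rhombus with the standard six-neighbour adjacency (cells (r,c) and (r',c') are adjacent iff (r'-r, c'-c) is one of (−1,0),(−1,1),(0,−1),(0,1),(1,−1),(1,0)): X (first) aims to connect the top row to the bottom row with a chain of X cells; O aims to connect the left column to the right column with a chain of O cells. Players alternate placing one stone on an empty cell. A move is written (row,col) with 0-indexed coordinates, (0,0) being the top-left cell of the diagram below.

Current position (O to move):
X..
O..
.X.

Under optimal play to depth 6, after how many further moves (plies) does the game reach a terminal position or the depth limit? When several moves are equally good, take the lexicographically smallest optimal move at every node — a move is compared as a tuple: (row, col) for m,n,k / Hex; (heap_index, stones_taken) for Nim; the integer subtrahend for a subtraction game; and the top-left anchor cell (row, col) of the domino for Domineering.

PV length from [X../O../.X.]: 3 plies

[X../O../.X.] O move#1: (0,1):-1/XO./O../.X., (0,2):+1/X.O/O../.X.*, (1,1):+1/X../OO./.X., (1,2):-1/X../O.O/.X., (2,0):-1/X../O../OX., (2,2):-1/X../O../.XO
[X.O/O../.X.] X move#2: (0,1):-1/XXO/O../.X.*, (1,1):-1/X.O/OX./.X., (1,2):-1/X.O/O.X/.X., (2,0):-1/X.O/O../XX., (2,2):-1/X.O/O../.XX
[XXO/O../.X.] O move#3: (1,1):+1/XXO/OO./.X.*, (1,2):-1/XXO/O.O/.X., (2,0):-1/XXO/O../OX., (2,2):-1/XXO/O../.XO
[XXO/OO./.X.] end (terminal -1, X#4); searched X../O../.X. to 6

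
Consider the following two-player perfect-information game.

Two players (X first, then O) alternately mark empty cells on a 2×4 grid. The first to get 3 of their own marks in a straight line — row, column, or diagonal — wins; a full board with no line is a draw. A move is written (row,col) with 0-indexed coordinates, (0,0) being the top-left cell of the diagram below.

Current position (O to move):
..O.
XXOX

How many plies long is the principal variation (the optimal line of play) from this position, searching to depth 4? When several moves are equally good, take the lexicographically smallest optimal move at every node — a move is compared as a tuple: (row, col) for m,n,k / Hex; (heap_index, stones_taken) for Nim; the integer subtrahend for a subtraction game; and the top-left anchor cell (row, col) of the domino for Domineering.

ply 1, O at ..O./XXOX | (0,0)=+0→O.O./XXOX; (0,1)=+1→.OO./XXOX*; (0,3)=+0→..OO/XXOX
ply 2, X at .OO./XXOX | (0,0)=-1→XOO./XXOX*; (0,3)=-1→.OOX/XXOX
ply 3, O at XOO./XXOX | (0,3)=+1→XOOO/XXOX*
ply 4: XOOO/XXOX is terminal -1 (X); from ..O./XXOX depth 4

PV length from [..O./XXOX]: 3 plies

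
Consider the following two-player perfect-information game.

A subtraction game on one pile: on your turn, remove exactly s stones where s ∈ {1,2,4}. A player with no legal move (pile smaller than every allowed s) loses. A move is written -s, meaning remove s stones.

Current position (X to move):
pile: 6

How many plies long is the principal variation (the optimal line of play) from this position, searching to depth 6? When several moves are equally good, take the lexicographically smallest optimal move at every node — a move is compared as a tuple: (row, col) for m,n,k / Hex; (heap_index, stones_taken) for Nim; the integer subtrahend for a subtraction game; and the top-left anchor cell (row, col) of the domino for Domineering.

PV length from [6]: 4 plies

ply 1, X at 6 | -1=-1→5*; -2=-1→4; -4=-1→2
ply 2, O at 5 | -1=-1→4; -2=+1→3*; -4=-1→1
ply 3, X at 3 | -1=-1→2*; -2=-1→1
ply 4, O at 2 | -1=-1→1; -2=+1→0*
ply 5: 0 is terminal -1 (X); from 6 depth 6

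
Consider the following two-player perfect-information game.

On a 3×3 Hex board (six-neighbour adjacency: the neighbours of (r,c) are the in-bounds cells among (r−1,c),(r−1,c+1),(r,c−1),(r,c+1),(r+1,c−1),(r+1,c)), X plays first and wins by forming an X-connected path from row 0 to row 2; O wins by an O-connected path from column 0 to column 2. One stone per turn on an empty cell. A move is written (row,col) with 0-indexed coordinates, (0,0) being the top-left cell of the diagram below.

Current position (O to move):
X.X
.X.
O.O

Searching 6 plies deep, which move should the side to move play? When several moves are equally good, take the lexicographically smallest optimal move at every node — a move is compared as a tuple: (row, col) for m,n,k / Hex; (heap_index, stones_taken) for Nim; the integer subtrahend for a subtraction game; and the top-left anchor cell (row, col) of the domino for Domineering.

O's best at [X.X/.X./O.O]: (2,1)

p1 O@[X.X/.X./O.O]: (0,1)[XOX/.X./O.O]-1 (1,0)[X.X/OX./O.O]-1 (1,2)[X.X/.XO/O.O]-1 (2,1)[X.X/.X./OOO]+1*
p2 X@[X.X/.X./OOO] terminal -1; root [X.X/.X./O.O] d6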